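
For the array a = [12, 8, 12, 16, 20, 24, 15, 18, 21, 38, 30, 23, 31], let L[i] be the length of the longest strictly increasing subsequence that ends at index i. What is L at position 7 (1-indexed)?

dp[i] = 1 + max{dp[j] : j<i, a[j]<a[i]} (or 1 if no such j):
i:      1  2  3  4  5  6  7  8  9 10 11 12 13
a[i]:  12  8 12 16 20 24 15 18 21 38 30 23 31
dp:     1  1  2  3  4  5  3  4  5  6  6  6  7
At index 7 the value is 3.

3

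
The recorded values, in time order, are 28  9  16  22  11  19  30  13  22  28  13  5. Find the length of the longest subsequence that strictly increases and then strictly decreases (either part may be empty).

7

inc[i] = longest strictly increasing subsequence ending at i; dec[i] = longest strictly decreasing subsequence starting at i:
i:      1  2  3  4  5  6  7  8  9 10 11 12
a[i]:  28  9 16 22 11 19 30 13 22 28 13  5
inc:    1  1  2  3  2  3  4  3  4  5  3  1
dec:    5  2  3  4  2  3  4  2  3  3  2  1
Best peak at i=7 (value 30): inc=4, dec=4, length 4+4−1 = 7.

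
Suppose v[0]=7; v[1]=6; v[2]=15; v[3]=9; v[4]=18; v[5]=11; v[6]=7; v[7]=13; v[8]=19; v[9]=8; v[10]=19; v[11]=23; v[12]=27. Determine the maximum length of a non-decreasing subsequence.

Track the smallest tail for each achievable length (allowing ties):
7 → extends → [7]
6 → replaces 7 → [6]
15 → extends → [6, 15]
9 → replaces 15 → [6, 9]
18 → extends → [6, 9, 18]
11 → replaces 18 → [6, 9, 11]
7 → replaces 9 → [6, 7, 11]
13 → extends → [6, 7, 11, 13]
19 → extends → [6, 7, 11, 13, 19]
8 → replaces 11 → [6, 7, 8, 13, 19]
19 → extends → [6, 7, 8, 13, 19, 19]
23 → extends → [6, 7, 8, 13, 19, 19, 23]
27 → extends → [6, 7, 8, 13, 19, 19, 23, 27]
Eight tails, so the longest non-decreasing subsequence has length 8 (e.g. 7, 9, 11, 13, 19, 19, 23, 27).

8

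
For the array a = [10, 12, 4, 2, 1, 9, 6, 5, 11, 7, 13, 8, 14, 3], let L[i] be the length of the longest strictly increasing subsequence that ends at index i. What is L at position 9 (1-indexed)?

3

dp[i] = 1 + max{dp[j] : j<i, a[j]<a[i]} (or 1 if no such j):
i:      1  2  3  4  5  6  7  8  9 10 11 12 13 14
a[i]:  10 12  4  2  1  9  6  5 11  7 13  8 14  3
dp:     1  2  1  1  1  2  2  2  3  3  4  4  5  2
At index 9 the value is 3.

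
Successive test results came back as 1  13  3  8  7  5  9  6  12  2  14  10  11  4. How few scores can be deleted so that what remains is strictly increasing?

8

Fewest deletions = n − (longest strictly increasing subsequence).
i:      1  2  3  4  5  6  7  8  9 10 11 12 13 14
a[i]:   1 13  3  8  7  5  9  6 12  2 14 10 11  4
dp:     1  2  2  3  3  3  4  4  5  2  6  5  6  3
max dp = 6, so deletions = 14 − 6 = 8.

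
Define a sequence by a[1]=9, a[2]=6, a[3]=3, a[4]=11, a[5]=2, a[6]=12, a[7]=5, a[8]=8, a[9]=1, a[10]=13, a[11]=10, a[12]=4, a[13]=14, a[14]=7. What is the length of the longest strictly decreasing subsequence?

Negate each value so 'decreasing' becomes 'increasing', then run patience tails on the negated sequence:
-9 → extends → [-9]
-6 → extends → [-9, -6]
-3 → extends → [-9, -6, -3]
-11 → replaces -9 → [-11, -6, -3]
-2 → extends → [-11, -6, -3, -2]
-12 → replaces -11 → [-12, -6, -3, -2]
-5 → replaces -3 → [-12, -6, -5, -2]
-8 → replaces -6 → [-12, -8, -5, -2]
-1 → extends → [-12, -8, -5, -2, -1]
-13 → replaces -12 → [-13, -8, -5, -2, -1]
-10 → replaces -8 → [-13, -10, -5, -2, -1]
-4 → replaces -2 → [-13, -10, -5, -4, -1]
-14 → replaces -13 → [-14, -10, -5, -4, -1]
-7 → replaces -5 → [-14, -10, -7, -4, -1]
Five tails, so the longest strictly decreasing subsequence of the original has length 5.

5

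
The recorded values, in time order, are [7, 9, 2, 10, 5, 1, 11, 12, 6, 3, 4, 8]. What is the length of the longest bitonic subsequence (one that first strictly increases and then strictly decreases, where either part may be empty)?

7

inc[i] = longest strictly increasing subsequence ending at i; dec[i] = longest strictly decreasing subsequence starting at i:
i:      1  2  3  4  5  6  7  8  9 10 11 12
a[i]:   7  9  2 10  5  1 11 12  6  3  4  8
inc:    1  2  1  3  2  1  4  5  3  2  3  4
dec:    3  3  2  3  2  1  3  3  2  1  1  1
Best peak at i=8 (value 12): inc=5, dec=3, length 5+3−1 = 7.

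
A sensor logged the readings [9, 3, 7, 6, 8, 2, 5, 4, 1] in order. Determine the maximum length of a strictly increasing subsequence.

3

Track the smallest tail for each achievable length (strict):
9 → extends → [9]
3 → replaces 9 → [3]
7 → extends → [3, 7]
6 → replaces 7 → [3, 6]
8 → extends → [3, 6, 8]
2 → replaces 3 → [2, 6, 8]
5 → replaces 6 → [2, 5, 8]
4 → replaces 5 → [2, 4, 8]
1 → replaces 2 → [1, 4, 8]
Three tails, so the longest strictly increasing subsequence has length 3 (e.g. 3, 7, 8).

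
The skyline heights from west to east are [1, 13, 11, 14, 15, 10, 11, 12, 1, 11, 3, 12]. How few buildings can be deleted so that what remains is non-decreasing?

7

Fewest deletions = n − (longest non-decreasing subsequence).
i:      1  2  3  4  5  6  7  8  9 10 11 12
a[i]:   1 13 11 14 15 10 11 12  1 11  3 12
dp:     1  2  2  3  4  2  3  4  2  4  3  5
max dp = 5, so deletions = 12 − 5 = 7.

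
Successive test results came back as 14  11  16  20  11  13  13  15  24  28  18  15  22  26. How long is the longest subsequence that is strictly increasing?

Let dp[i] be the length of the longest such subsequence ending at index i:
i:      1  2  3  4  5  6  7  8  9 10 11 12 13 14
a[i]:  14 11 16 20 11 13 13 15 24 28 18 15 22 26
dp:     1  1  2  3  1  2  2  3  4  5  4  3  5  6
Maximum dp value is 6.

6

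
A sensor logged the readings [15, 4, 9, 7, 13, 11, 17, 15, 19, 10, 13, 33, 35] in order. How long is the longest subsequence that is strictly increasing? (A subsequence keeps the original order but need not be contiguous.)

7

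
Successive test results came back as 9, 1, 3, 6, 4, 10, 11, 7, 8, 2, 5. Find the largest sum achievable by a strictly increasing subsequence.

Let S[i] be the best sum of a strictly increasing subsequence ending at i:
i:      1  2  3  4  5  6  7  8  9 10 11
a[i]:   9  1  3  6  4 10 11  7  8  2  5
S:      9  1  4 10  8 20 31 17 25  3 13
Maximum is 31 (e.g. 1 + 3 + 6 + 10 + 11).

31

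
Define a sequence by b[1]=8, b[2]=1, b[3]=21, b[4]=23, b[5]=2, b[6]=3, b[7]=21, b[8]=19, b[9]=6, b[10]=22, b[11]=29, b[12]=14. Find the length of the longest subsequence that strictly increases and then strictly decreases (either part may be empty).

inc[i] = longest strictly increasing subsequence ending at i; dec[i] = longest strictly decreasing subsequence starting at i:
i:      1  2  3  4  5  6  7  8  9 10 11 12
b[i]:   8  1 21 23  2  3 21 19  6 22 29 14
inc:    1  1  2  3  2  3  4  4  4  5  6  5
dec:    2  1  3  4  1  1  3  2  1  2  2  1
Best peak at i=11 (value 29): inc=6, dec=2, length 6+2−1 = 7.

7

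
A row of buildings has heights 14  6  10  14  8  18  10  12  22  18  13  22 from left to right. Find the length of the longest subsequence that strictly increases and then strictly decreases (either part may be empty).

inc[i] = longest strictly increasing subsequence ending at i; dec[i] = longest strictly decreasing subsequence starting at i:
i:      1  2  3  4  5  6  7  8  9 10 11 12
a[i]:  14  6 10 14  8 18 10 12 22 18 13 22
inc:    1  1  2  3  2  4  3  4  5  5  5  6
dec:    3  1  2  2  1  2  1  1  3  2  1  1
Best peak at i=9 (value 22): inc=5, dec=3, length 5+3−1 = 7.

7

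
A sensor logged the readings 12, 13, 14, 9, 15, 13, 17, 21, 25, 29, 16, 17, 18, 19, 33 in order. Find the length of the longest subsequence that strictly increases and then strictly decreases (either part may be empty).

inc[i] = longest strictly increasing subsequence ending at i; dec[i] = longest strictly decreasing subsequence starting at i:
i:      1  2  3  4  5  6  7  8  9 10 11 12 13 14 15
a[i]:  12 13 14  9 15 13 17 21 25 29 16 17 18 19 33
inc:    1  2  3  1  4  2  5  6  7  8  5  6  7  8  9
dec:    2  2  2  1  2  1  2  2  2  2  1  1  1  1  1
Best peak at i=10 (value 29): inc=8, dec=2, length 8+2−1 = 9.

9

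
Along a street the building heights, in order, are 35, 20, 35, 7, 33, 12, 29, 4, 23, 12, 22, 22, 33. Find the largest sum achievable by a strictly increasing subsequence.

Let S[i] be the best sum of a strictly increasing subsequence ending at i:
i:      1  2  3  4  5  6  7  8  9 10 11 12 13
a[i]:  35 20 35  7 33 12 29  4 23 12 22 22 33
S:     35 20 55  7 53 19 49  4 43 19 42 42 82
Maximum is 82 (e.g. 20 + 29 + 33).

82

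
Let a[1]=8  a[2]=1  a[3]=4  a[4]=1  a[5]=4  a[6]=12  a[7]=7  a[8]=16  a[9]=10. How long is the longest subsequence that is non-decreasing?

5

Track the smallest tail for each achievable length (allowing ties):
8 → extends → [8]
1 → replaces 8 → [1]
4 → extends → [1, 4]
1 → replaces 4 → [1, 1]
4 → extends → [1, 1, 4]
12 → extends → [1, 1, 4, 12]
7 → replaces 12 → [1, 1, 4, 7]
16 → extends → [1, 1, 4, 7, 16]
10 → replaces 16 → [1, 1, 4, 7, 10]
Five tails, so the longest non-decreasing subsequence has length 5 (e.g. 1, 4, 4, 12, 16).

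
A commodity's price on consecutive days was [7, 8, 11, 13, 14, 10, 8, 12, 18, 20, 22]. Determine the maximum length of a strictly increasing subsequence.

Track the smallest tail for each achievable length (strict):
7 → extends → [7]
8 → extends → [7, 8]
11 → extends → [7, 8, 11]
13 → extends → [7, 8, 11, 13]
14 → extends → [7, 8, 11, 13, 14]
10 → replaces 11 → [7, 8, 10, 13, 14]
8 → already a tail → [7, 8, 10, 13, 14]
12 → replaces 13 → [7, 8, 10, 12, 14]
18 → extends → [7, 8, 10, 12, 14, 18]
20 → extends → [7, 8, 10, 12, 14, 18, 20]
22 → extends → [7, 8, 10, 12, 14, 18, 20, 22]
Eight tails, so the longest strictly increasing subsequence has length 8 (e.g. 7, 8, 11, 13, 14, 18, 20, 22).

8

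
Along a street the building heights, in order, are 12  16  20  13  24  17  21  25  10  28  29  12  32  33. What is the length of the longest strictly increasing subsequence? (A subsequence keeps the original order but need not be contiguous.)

9

Let dp[i] be the length of the longest such subsequence ending at index i:
i:      1  2  3  4  5  6  7  8  9 10 11 12 13 14
a[i]:  12 16 20 13 24 17 21 25 10 28 29 12 32 33
dp:     1  2  3  2  4  3  4  5  1  6  7  2  8  9
Maximum dp value is 9.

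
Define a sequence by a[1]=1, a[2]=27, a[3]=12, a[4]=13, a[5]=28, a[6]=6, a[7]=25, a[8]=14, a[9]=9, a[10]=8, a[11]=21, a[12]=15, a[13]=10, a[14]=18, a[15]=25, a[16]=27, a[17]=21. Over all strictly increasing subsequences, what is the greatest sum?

125

Let S[i] be the best sum of a strictly increasing subsequence ending at i:
i:       1   2   3   4   5   6   7   8   9  10  11  12  13  14  15  16  17
a[i]:    1  27  12  13  28   6  25  14   9   8  21  15  10  18  25  27  21
S:       1  28  13  26  56   7  51  40  16  15  61  55  26  73  98 125  94
Maximum is 125 (e.g. 1 + 12 + 13 + 14 + 15 + 18 + 25 + 27).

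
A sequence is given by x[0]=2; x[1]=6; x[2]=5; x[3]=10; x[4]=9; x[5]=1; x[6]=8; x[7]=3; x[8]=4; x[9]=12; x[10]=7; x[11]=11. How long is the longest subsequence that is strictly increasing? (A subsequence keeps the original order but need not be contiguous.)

Track the smallest tail for each achievable length (strict):
2 → extends → [2]
6 → extends → [2, 6]
5 → replaces 6 → [2, 5]
10 → extends → [2, 5, 10]
9 → replaces 10 → [2, 5, 9]
1 → replaces 2 → [1, 5, 9]
8 → replaces 9 → [1, 5, 8]
3 → replaces 5 → [1, 3, 8]
4 → replaces 8 → [1, 3, 4]
12 → extends → [1, 3, 4, 12]
7 → replaces 12 → [1, 3, 4, 7]
11 → extends → [1, 3, 4, 7, 11]
Five tails, so the longest strictly increasing subsequence has length 5 (e.g. 2, 3, 4, 7, 11).

5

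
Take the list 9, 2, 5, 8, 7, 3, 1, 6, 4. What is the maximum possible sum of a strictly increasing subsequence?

Let S[i] be the best sum of a strictly increasing subsequence ending at i:
i:      1  2  3  4  5  6  7  8  9
a[i]:   9  2  5  8  7  3  1  6  4
S:      9  2  7 15 14  5  1 13  9
Maximum is 15 (e.g. 2 + 5 + 8).

15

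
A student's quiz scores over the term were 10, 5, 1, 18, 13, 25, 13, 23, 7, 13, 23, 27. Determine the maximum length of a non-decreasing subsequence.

6

Track the smallest tail for each achievable length (allowing ties):
10 → extends → [10]
5 → replaces 10 → [5]
1 → replaces 5 → [1]
18 → extends → [1, 18]
13 → replaces 18 → [1, 13]
25 → extends → [1, 13, 25]
13 → replaces 25 → [1, 13, 13]
23 → extends → [1, 13, 13, 23]
7 → replaces 13 → [1, 7, 13, 23]
13 → replaces 23 → [1, 7, 13, 13]
23 → extends → [1, 7, 13, 13, 23]
27 → extends → [1, 7, 13, 13, 23, 27]
Six tails, so the longest non-decreasing subsequence has length 6 (e.g. 10, 13, 13, 23, 23, 27).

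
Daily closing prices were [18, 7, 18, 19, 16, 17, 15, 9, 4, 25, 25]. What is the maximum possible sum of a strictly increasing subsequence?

Let S[i] be the best sum of a strictly increasing subsequence ending at i:
i:      1  2  3  4  5  6  7  8  9 10 11
a[i]:  18  7 18 19 16 17 15  9  4 25 25
S:     18  7 25 44 23 40 22 16  4 69 69
Maximum is 69 (e.g. 7 + 18 + 19 + 25).

69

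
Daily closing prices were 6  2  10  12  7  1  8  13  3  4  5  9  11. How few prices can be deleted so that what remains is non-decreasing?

Fewest deletions = n − (longest non-decreasing subsequence).
i:      1  2  3  4  5  6  7  8  9 10 11 12 13
a[i]:   6  2 10 12  7  1  8 13  3  4  5  9 11
dp:     1  1  2  3  2  1  3  4  2  3  4  5  6
max dp = 6, so deletions = 13 − 6 = 7.

7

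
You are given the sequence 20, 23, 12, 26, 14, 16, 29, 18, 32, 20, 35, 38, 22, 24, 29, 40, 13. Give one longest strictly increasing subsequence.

12, 14, 16, 18, 20, 22, 24, 29, 40

Patience tails give the LIS length; then backtrack through the dp parents:
20 → extends → [20]
23 → extends → [20, 23]
12 → replaces 20 → [12, 23]
26 → extends → [12, 23, 26]
14 → replaces 23 → [12, 14, 26]
16 → replaces 26 → [12, 14, 16]
29 → extends → [12, 14, 16, 29]
18 → replaces 29 → [12, 14, 16, 18]
32 → extends → [12, 14, 16, 18, 32]
20 → replaces 32 → [12, 14, 16, 18, 20]
35 → extends → [12, 14, 16, 18, 20, 35]
38 → extends → [12, 14, 16, 18, 20, 35, 38]
22 → replaces 35 → [12, 14, 16, 18, 20, 22, 38]
24 → replaces 38 → [12, 14, 16, 18, 20, 22, 24]
29 → extends → [12, 14, 16, 18, 20, 22, 24, 29]
40 → extends → [12, 14, 16, 18, 20, 22, 24, 29, 40]
13 → replaces 14 → [12, 13, 16, 18, 20, 22, 24, 29, 40]
Length 9; one witness is 12, 14, 16, 18, 20, 22, 24, 29, 40.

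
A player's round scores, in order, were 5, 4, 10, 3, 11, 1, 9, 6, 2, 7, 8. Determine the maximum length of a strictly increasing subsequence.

4

Let dp[i] be the length of the longest such subsequence ending at index i:
i:      1  2  3  4  5  6  7  8  9 10 11
a[i]:   5  4 10  3 11  1  9  6  2  7  8
dp:     1  1  2  1  3  1  2  2  2  3  4
Maximum dp value is 4.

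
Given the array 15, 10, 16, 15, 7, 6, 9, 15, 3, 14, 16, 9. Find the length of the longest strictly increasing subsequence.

Track the smallest tail for each achievable length (strict):
15 → extends → [15]
10 → replaces 15 → [10]
16 → extends → [10, 16]
15 → replaces 16 → [10, 15]
7 → replaces 10 → [7, 15]
6 → replaces 7 → [6, 15]
9 → replaces 15 → [6, 9]
15 → extends → [6, 9, 15]
3 → replaces 6 → [3, 9, 15]
14 → replaces 15 → [3, 9, 14]
16 → extends → [3, 9, 14, 16]
9 → already a tail → [3, 9, 14, 16]
Four tails, so the longest strictly increasing subsequence has length 4 (e.g. 7, 9, 15, 16).

4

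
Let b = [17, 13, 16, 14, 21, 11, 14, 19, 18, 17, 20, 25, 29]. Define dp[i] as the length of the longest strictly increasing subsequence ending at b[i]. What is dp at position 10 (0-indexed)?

dp[i] = 1 + max{dp[j] : j<i, b[j]<b[i]} (or 1 if no such j):
i:      0  1  2  3  4  5  6  7  8  9 10 11 12
b[i]:  17 13 16 14 21 11 14 19 18 17 20 25 29
dp:     1  1  2  2  3  1  2  3  3  3  4  5  6
At index 10 the value is 4.

4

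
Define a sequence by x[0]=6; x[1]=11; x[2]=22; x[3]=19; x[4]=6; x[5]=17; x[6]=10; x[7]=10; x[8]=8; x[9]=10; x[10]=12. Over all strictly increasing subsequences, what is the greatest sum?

39

Let S[i] be the best sum of a strictly increasing subsequence ending at i:
i:      0  1  2  3  4  5  6  7  8  9 10
x[i]:   6 11 22 19  6 17 10 10  8 10 12
S:      6 17 39 36  6 34 16 16 14 24 36
Maximum is 39 (e.g. 6 + 11 + 22).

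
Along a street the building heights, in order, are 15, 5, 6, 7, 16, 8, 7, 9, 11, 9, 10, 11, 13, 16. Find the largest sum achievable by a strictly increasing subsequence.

85

Let S[i] be the best sum of a strictly increasing subsequence ending at i:
i:      1  2  3  4  5  6  7  8  9 10 11 12 13 14
a[i]:  15  5  6  7 16  8  7  9 11  9 10 11 13 16
S:     15  5 11 18 34 26 18 35 46 35 45 56 69 85
Maximum is 85 (e.g. 5 + 6 + 7 + 8 + 9 + 10 + 11 + 13 + 16).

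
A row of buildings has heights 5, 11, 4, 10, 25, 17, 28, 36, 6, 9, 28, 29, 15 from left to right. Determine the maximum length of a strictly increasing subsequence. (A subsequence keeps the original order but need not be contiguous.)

5

Track the smallest tail for each achievable length (strict):
5 → extends → [5]
11 → extends → [5, 11]
4 → replaces 5 → [4, 11]
10 → replaces 11 → [4, 10]
25 → extends → [4, 10, 25]
17 → replaces 25 → [4, 10, 17]
28 → extends → [4, 10, 17, 28]
36 → extends → [4, 10, 17, 28, 36]
6 → replaces 10 → [4, 6, 17, 28, 36]
9 → replaces 17 → [4, 6, 9, 28, 36]
28 → already a tail → [4, 6, 9, 28, 36]
29 → replaces 36 → [4, 6, 9, 28, 29]
15 → replaces 28 → [4, 6, 9, 15, 29]
Five tails, so the longest strictly increasing subsequence has length 5 (e.g. 5, 11, 25, 28, 36).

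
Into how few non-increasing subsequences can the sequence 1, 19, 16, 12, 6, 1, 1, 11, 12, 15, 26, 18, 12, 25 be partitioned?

The minimum number of non-increasing subsequences covering a sequence equals the length of its longest strictly increasing subsequence.
LIS length is 7 (e.g. 1, 6, 11, 12, 15, 18, 25), so 7 piles are needed.

7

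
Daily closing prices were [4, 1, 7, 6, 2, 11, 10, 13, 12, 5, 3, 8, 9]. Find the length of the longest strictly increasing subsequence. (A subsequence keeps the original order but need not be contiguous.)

5

Track the smallest tail for each achievable length (strict):
4 → extends → [4]
1 → replaces 4 → [1]
7 → extends → [1, 7]
6 → replaces 7 → [1, 6]
2 → replaces 6 → [1, 2]
11 → extends → [1, 2, 11]
10 → replaces 11 → [1, 2, 10]
13 → extends → [1, 2, 10, 13]
12 → replaces 13 → [1, 2, 10, 12]
5 → replaces 10 → [1, 2, 5, 12]
3 → replaces 5 → [1, 2, 3, 12]
8 → replaces 12 → [1, 2, 3, 8]
9 → extends → [1, 2, 3, 8, 9]
Five tails, so the longest strictly increasing subsequence has length 5 (e.g. 1, 2, 5, 8, 9).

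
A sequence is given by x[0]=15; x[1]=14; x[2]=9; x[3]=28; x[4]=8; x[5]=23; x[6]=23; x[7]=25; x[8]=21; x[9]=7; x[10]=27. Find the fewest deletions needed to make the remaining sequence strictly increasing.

7

Fewest deletions = n − (longest strictly increasing subsequence).
Patience tails:
15 → extends → [15]
14 → replaces 15 → [14]
9 → replaces 14 → [9]
28 → extends → [9, 28]
8 → replaces 9 → [8, 28]
23 → replaces 28 → [8, 23]
23 → already a tail → [8, 23]
25 → extends → [8, 23, 25]
21 → replaces 23 → [8, 21, 25]
7 → replaces 8 → [7, 21, 25]
27 → extends → [7, 21, 25, 27]
Longest strictly increasing subsequence has length 4, so deletions = 11 − 4 = 7.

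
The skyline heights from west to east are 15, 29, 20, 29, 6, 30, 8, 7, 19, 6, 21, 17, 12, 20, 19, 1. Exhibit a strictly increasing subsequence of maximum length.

15, 20, 29, 30

Patience tails give the LIS length; then backtrack through the dp parents:
15 → extends → [15]
29 → extends → [15, 29]
20 → replaces 29 → [15, 20]
29 → extends → [15, 20, 29]
6 → replaces 15 → [6, 20, 29]
30 → extends → [6, 20, 29, 30]
8 → replaces 20 → [6, 8, 29, 30]
7 → replaces 8 → [6, 7, 29, 30]
19 → replaces 29 → [6, 7, 19, 30]
6 → already a tail → [6, 7, 19, 30]
21 → replaces 30 → [6, 7, 19, 21]
17 → replaces 19 → [6, 7, 17, 21]
12 → replaces 17 → [6, 7, 12, 21]
20 → replaces 21 → [6, 7, 12, 20]
19 → replaces 20 → [6, 7, 12, 19]
1 → replaces 6 → [1, 7, 12, 19]
Length 4; one witness is 15, 20, 29, 30.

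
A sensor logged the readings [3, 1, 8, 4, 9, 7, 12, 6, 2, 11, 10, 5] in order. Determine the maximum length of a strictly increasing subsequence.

4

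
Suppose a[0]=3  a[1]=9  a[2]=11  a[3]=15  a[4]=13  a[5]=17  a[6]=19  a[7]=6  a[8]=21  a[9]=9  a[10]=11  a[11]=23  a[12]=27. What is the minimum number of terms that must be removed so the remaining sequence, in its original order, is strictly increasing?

Fewest deletions = n − (longest strictly increasing subsequence).
Patience tails:
3 → extends → [3]
9 → extends → [3, 9]
11 → extends → [3, 9, 11]
15 → extends → [3, 9, 11, 15]
13 → replaces 15 → [3, 9, 11, 13]
17 → extends → [3, 9, 11, 13, 17]
19 → extends → [3, 9, 11, 13, 17, 19]
6 → replaces 9 → [3, 6, 11, 13, 17, 19]
21 → extends → [3, 6, 11, 13, 17, 19, 21]
9 → replaces 11 → [3, 6, 9, 13, 17, 19, 21]
11 → replaces 13 → [3, 6, 9, 11, 17, 19, 21]
23 → extends → [3, 6, 9, 11, 17, 19, 21, 23]
27 → extends → [3, 6, 9, 11, 17, 19, 21, 23, 27]
Longest strictly increasing subsequence has length 9, so deletions = 13 − 9 = 4.

4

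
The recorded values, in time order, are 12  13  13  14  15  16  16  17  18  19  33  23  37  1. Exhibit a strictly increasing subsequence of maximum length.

Patience tails give the LIS length; then backtrack through the dp parents:
12 → extends → [12]
13 → extends → [12, 13]
13 → already a tail → [12, 13]
14 → extends → [12, 13, 14]
15 → extends → [12, 13, 14, 15]
16 → extends → [12, 13, 14, 15, 16]
16 → already a tail → [12, 13, 14, 15, 16]
17 → extends → [12, 13, 14, 15, 16, 17]
18 → extends → [12, 13, 14, 15, 16, 17, 18]
19 → extends → [12, 13, 14, 15, 16, 17, 18, 19]
33 → extends → [12, 13, 14, 15, 16, 17, 18, 19, 33]
23 → replaces 33 → [12, 13, 14, 15, 16, 17, 18, 19, 23]
37 → extends → [12, 13, 14, 15, 16, 17, 18, 19, 23, 37]
1 → replaces 12 → [1, 13, 14, 15, 16, 17, 18, 19, 23, 37]
Length 10; one witness is 12, 13, 14, 15, 16, 17, 18, 19, 33, 37.

12, 13, 14, 15, 16, 17, 18, 19, 33, 37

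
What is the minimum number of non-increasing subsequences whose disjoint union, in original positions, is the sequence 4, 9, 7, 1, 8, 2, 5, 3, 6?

4

Place each on the leftmost legal pile:
4 → new pile 1 (tops now [4])
9 → new pile 2 (tops now [4, 9])
7 → pile 2 (tops now [4, 7])
1 → pile 1 (tops now [1, 7])
8 → new pile 3 (tops now [1, 7, 8])
2 → pile 2 (tops now [1, 2, 8])
5 → pile 3 (tops now [1, 2, 5])
3 → pile 3 (tops now [1, 2, 3])
6 → new pile 4 (tops now [1, 2, 3, 6])
Four piles.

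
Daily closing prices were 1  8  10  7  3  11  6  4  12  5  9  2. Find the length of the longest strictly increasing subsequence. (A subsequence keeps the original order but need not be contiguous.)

5

Track the smallest tail for each achievable length (strict):
1 → extends → [1]
8 → extends → [1, 8]
10 → extends → [1, 8, 10]
7 → replaces 8 → [1, 7, 10]
3 → replaces 7 → [1, 3, 10]
11 → extends → [1, 3, 10, 11]
6 → replaces 10 → [1, 3, 6, 11]
4 → replaces 6 → [1, 3, 4, 11]
12 → extends → [1, 3, 4, 11, 12]
5 → replaces 11 → [1, 3, 4, 5, 12]
9 → replaces 12 → [1, 3, 4, 5, 9]
2 → replaces 3 → [1, 2, 4, 5, 9]
Five tails, so the longest strictly increasing subsequence has length 5 (e.g. 1, 8, 10, 11, 12).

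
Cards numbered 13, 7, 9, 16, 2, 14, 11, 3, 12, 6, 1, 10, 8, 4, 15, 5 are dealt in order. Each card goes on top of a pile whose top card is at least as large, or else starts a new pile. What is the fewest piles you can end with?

The minimum number of non-increasing subsequences covering a sequence equals the length of its longest strictly increasing subsequence.
LIS length is 5 (e.g. 7, 9, 11, 12, 15), so 5 piles are needed.

5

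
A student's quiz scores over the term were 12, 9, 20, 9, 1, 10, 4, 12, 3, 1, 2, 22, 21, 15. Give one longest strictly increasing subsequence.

9, 10, 12, 22

Patience tails give the LIS length; then backtrack through the dp parents:
12 → extends → [12]
9 → replaces 12 → [9]
20 → extends → [9, 20]
9 → already a tail → [9, 20]
1 → replaces 9 → [1, 20]
10 → replaces 20 → [1, 10]
4 → replaces 10 → [1, 4]
12 → extends → [1, 4, 12]
3 → replaces 4 → [1, 3, 12]
1 → already a tail → [1, 3, 12]
2 → replaces 3 → [1, 2, 12]
22 → extends → [1, 2, 12, 22]
21 → replaces 22 → [1, 2, 12, 21]
15 → replaces 21 → [1, 2, 12, 15]
Length 4; one witness is 9, 10, 12, 22.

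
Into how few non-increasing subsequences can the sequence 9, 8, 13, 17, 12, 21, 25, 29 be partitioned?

6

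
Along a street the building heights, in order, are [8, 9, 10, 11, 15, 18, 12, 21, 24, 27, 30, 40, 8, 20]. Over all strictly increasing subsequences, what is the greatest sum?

Let S[i] be the best sum of a strictly increasing subsequence ending at i:
i:       1   2   3   4   5   6   7   8   9  10  11  12  13  14
a[i]:    8   9  10  11  15  18  12  21  24  27  30  40   8  20
S:       8  17  27  38  53  71  50  92 116 143 173 213   8  91
Maximum is 213 (e.g. 8 + 9 + 10 + 11 + 15 + 18 + 21 + 24 + 27 + 30 + 40).

213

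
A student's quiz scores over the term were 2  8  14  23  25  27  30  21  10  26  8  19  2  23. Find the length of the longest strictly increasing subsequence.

7

Track the smallest tail for each achievable length (strict):
2 → extends → [2]
8 → extends → [2, 8]
14 → extends → [2, 8, 14]
23 → extends → [2, 8, 14, 23]
25 → extends → [2, 8, 14, 23, 25]
27 → extends → [2, 8, 14, 23, 25, 27]
30 → extends → [2, 8, 14, 23, 25, 27, 30]
21 → replaces 23 → [2, 8, 14, 21, 25, 27, 30]
10 → replaces 14 → [2, 8, 10, 21, 25, 27, 30]
26 → replaces 27 → [2, 8, 10, 21, 25, 26, 30]
8 → already a tail → [2, 8, 10, 21, 25, 26, 30]
19 → replaces 21 → [2, 8, 10, 19, 25, 26, 30]
2 → already a tail → [2, 8, 10, 19, 25, 26, 30]
23 → replaces 25 → [2, 8, 10, 19, 23, 26, 30]
Seven tails, so the longest strictly increasing subsequence has length 7 (e.g. 2, 8, 14, 23, 25, 27, 30).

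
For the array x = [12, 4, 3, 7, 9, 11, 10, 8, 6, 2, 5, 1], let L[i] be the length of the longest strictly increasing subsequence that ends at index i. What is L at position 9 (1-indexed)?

dp[i] = 1 + max{dp[j] : j<i, x[j]<x[i]} (or 1 if no such j):
i:      1  2  3  4  5  6  7  8  9 10 11 12
x[i]:  12  4  3  7  9 11 10  8  6  2  5  1
dp:     1  1  1  2  3  4  4  3  2  1  2  1
At index 9 the value is 2.

2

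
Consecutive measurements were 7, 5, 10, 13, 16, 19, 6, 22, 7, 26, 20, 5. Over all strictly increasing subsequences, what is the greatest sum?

Let S[i] be the best sum of a strictly increasing subsequence ending at i:
i:       1   2   3   4   5   6   7   8   9  10  11  12
a[i]:    7   5  10  13  16  19   6  22   7  26  20   5
S:       7   5  17  30  46  65  11  87  18 113  85   5
Maximum is 113 (e.g. 7 + 10 + 13 + 16 + 19 + 22 + 26).

113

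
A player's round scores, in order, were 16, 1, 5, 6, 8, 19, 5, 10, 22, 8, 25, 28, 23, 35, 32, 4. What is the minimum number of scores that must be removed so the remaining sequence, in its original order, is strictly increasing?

7

Fewest deletions = n − (longest strictly increasing subsequence).
i:      1  2  3  4  5  6  7  8  9 10 11 12 13 14 15 16
a[i]:  16  1  5  6  8 19  5 10 22  8 25 28 23 35 32  4
dp:     1  1  2  3  4  5  2  5  6  4  7  8  7  9  9  2
max dp = 9, so deletions = 16 − 9 = 7.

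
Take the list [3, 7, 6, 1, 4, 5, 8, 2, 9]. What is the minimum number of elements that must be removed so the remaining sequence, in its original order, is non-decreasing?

4

Fewest deletions = n − (longest non-decreasing subsequence).
Patience tails:
3 → extends → [3]
7 → extends → [3, 7]
6 → replaces 7 → [3, 6]
1 → replaces 3 → [1, 6]
4 → replaces 6 → [1, 4]
5 → extends → [1, 4, 5]
8 → extends → [1, 4, 5, 8]
2 → replaces 4 → [1, 2, 5, 8]
9 → extends → [1, 2, 5, 8, 9]
Longest non-decreasing subsequence has length 5, so deletions = 9 − 5 = 4.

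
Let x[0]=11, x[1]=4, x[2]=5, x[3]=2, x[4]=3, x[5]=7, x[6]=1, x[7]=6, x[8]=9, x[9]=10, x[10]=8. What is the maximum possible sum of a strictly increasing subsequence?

35

Let S[i] be the best sum of a strictly increasing subsequence ending at i:
i:      0  1  2  3  4  5  6  7  8  9 10
x[i]:  11  4  5  2  3  7  1  6  9 10  8
S:     11  4  9  2  5 16  1 15 25 35 24
Maximum is 35 (e.g. 4 + 5 + 7 + 9 + 10).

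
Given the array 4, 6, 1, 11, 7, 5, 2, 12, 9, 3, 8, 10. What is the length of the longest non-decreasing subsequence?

5

Let dp[i] be the length of the longest such subsequence ending at index i:
i:      1  2  3  4  5  6  7  8  9 10 11 12
a[i]:   4  6  1 11  7  5  2 12  9  3  8 10
dp:     1  2  1  3  3  2  2  4  4  3  4  5
Maximum dp value is 5.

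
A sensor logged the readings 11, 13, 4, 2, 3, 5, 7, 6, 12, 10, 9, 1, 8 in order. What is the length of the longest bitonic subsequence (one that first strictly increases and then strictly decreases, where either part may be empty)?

8

inc[i] = longest strictly increasing subsequence ending at i; dec[i] = longest strictly decreasing subsequence starting at i:
i:      1  2  3  4  5  6  7  8  9 10 11 12 13
a[i]:  11 13  4  2  3  5  7  6 12 10  9  1  8
inc:    1  2  1  1  2  3  4  4  5  5  5  1  5
dec:    4  5  3  2  2  2  3  2  4  3  2  1  1
Best peak at i=9 (value 12): inc=5, dec=4, length 5+4−1 = 8.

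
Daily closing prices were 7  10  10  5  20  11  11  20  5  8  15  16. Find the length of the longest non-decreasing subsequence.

7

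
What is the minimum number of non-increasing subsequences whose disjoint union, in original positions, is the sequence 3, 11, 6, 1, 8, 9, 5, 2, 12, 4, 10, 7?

The minimum number of non-increasing subsequences covering a sequence equals the length of its longest strictly increasing subsequence.
LIS length is 5 (e.g. 3, 6, 8, 9, 12), so 5 piles are needed.

5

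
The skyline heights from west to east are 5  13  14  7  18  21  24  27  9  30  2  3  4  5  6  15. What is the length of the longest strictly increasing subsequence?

8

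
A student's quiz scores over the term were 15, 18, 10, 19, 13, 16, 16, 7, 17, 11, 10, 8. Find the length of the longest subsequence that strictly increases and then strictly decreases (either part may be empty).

inc[i] = longest strictly increasing subsequence ending at i; dec[i] = longest strictly decreasing subsequence starting at i:
i:      1  2  3  4  5  6  7  8  9 10 11 12
a[i]:  15 18 10 19 13 16 16  7 17 11 10  8
inc:    1  2  1  3  2  3  3  1  4  2  2  2
dec:    5  5  2  5  4  4  4  1  4  3  2  1
Best peak at i=4 (value 19): inc=3, dec=5, length 3+5−1 = 7.

7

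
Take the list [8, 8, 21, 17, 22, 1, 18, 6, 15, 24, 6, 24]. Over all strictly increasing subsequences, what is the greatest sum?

Let S[i] be the best sum of a strictly increasing subsequence ending at i:
i:      1  2  3  4  5  6  7  8  9 10 11 12
a[i]:   8  8 21 17 22  1 18  6 15 24  6 24
S:      8  8 29 25 51  1 43  7 23 75  7 75
Maximum is 75 (e.g. 8 + 21 + 22 + 24).

75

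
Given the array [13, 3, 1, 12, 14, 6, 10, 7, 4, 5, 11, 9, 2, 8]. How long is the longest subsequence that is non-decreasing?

4

Let dp[i] be the length of the longest such subsequence ending at index i:
i:      1  2  3  4  5  6  7  8  9 10 11 12 13 14
a[i]:  13  3  1 12 14  6 10  7  4  5 11  9  2  8
dp:     1  1  1  2  3  2  3  3  2  3  4  4  2  4
Maximum dp value is 4.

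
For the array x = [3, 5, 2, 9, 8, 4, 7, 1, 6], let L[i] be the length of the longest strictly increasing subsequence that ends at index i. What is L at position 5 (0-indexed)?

2

dp[i] = 1 + max{dp[j] : j<i, x[j]<x[i]} (or 1 if no such j):
i:     0 1 2 3 4 5 6 7 8
x[i]:  3 5 2 9 8 4 7 1 6
dp:    1 2 1 3 3 2 3 1 3
At index 5 the value is 2.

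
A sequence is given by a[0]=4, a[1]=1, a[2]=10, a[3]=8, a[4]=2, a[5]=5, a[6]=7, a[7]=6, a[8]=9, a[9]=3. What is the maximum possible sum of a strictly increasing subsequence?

25

Let S[i] be the best sum of a strictly increasing subsequence ending at i:
i:      0  1  2  3  4  5  6  7  8  9
a[i]:   4  1 10  8  2  5  7  6  9  3
S:      4  1 14 12  3  9 16 15 25  6
Maximum is 25 (e.g. 4 + 5 + 7 + 9).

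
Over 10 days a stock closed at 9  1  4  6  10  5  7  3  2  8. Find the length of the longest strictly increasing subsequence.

5

Track the smallest tail for each achievable length (strict):
9 → extends → [9]
1 → replaces 9 → [1]
4 → extends → [1, 4]
6 → extends → [1, 4, 6]
10 → extends → [1, 4, 6, 10]
5 → replaces 6 → [1, 4, 5, 10]
7 → replaces 10 → [1, 4, 5, 7]
3 → replaces 4 → [1, 3, 5, 7]
2 → replaces 3 → [1, 2, 5, 7]
8 → extends → [1, 2, 5, 7, 8]
Five tails, so the longest strictly increasing subsequence has length 5 (e.g. 1, 4, 6, 7, 8).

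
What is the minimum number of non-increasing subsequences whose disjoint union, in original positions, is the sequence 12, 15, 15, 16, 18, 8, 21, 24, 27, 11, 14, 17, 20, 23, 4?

Place each on the leftmost legal pile:
12 → new pile 1 (tops now [12])
15 → new pile 2 (tops now [12, 15])
15 → pile 2 (tops now [12, 15])
16 → new pile 3 (tops now [12, 15, 16])
18 → new pile 4 (tops now [12, 15, 16, 18])
8 → pile 1 (tops now [8, 15, 16, 18])
21 → new pile 5 (tops now [8, 15, 16, 18, 21])
24 → new pile 6 (tops now [8, 15, 16, 18, 21, 24])
27 → new pile 7 (tops now [8, 15, 16, 18, 21, 24, 27])
11 → pile 2 (tops now [8, 11, 16, 18, 21, 24, 27])
14 → pile 3 (tops now [8, 11, 14, 18, 21, 24, 27])
17 → pile 4 (tops now [8, 11, 14, 17, 21, 24, 27])
20 → pile 5 (tops now [8, 11, 14, 17, 20, 24, 27])
23 → pile 6 (tops now [8, 11, 14, 17, 20, 23, 27])
4 → pile 1 (tops now [4, 11, 14, 17, 20, 23, 27])
Seven piles.

7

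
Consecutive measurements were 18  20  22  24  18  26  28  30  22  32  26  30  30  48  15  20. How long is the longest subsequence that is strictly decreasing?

3

Let dp[i] be the longest strictly decreasing subsequence ending at i:
i:      1  2  3  4  5  6  7  8  9 10 11 12 13 14 15 16
a[i]:  18 20 22 24 18 26 28 30 22 32 26 30 30 48 15 20
dp:     1  1  1  1  2  1  1  1  2  1  2  2  2  1  3  3
Maximum is 3.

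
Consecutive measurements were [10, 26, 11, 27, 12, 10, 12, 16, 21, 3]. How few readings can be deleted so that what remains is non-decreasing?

4

Fewest deletions = n − (longest non-decreasing subsequence).
Patience tails:
10 → extends → [10]
26 → extends → [10, 26]
11 → replaces 26 → [10, 11]
27 → extends → [10, 11, 27]
12 → replaces 27 → [10, 11, 12]
10 → replaces 11 → [10, 10, 12]
12 → extends → [10, 10, 12, 12]
16 → extends → [10, 10, 12, 12, 16]
21 → extends → [10, 10, 12, 12, 16, 21]
3 → replaces 10 → [3, 10, 12, 12, 16, 21]
Longest non-decreasing subsequence has length 6, so deletions = 10 − 6 = 4.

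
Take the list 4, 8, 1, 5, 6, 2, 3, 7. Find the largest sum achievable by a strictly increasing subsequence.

Let S[i] be the best sum of a strictly increasing subsequence ending at i:
i:      1  2  3  4  5  6  7  8
a[i]:   4  8  1  5  6  2  3  7
S:      4 12  1  9 15  3  6 22
Maximum is 22 (e.g. 4 + 5 + 6 + 7).

22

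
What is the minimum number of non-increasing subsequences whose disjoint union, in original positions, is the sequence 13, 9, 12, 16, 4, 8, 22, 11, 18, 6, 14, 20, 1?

5

Place each on the leftmost legal pile:
13 → new pile 1 (tops now [13])
9 → pile 1 (tops now [9])
12 → new pile 2 (tops now [9, 12])
16 → new pile 3 (tops now [9, 12, 16])
4 → pile 1 (tops now [4, 12, 16])
8 → pile 2 (tops now [4, 8, 16])
22 → new pile 4 (tops now [4, 8, 16, 22])
11 → pile 3 (tops now [4, 8, 11, 22])
18 → pile 4 (tops now [4, 8, 11, 18])
6 → pile 2 (tops now [4, 6, 11, 18])
14 → pile 4 (tops now [4, 6, 11, 14])
20 → new pile 5 (tops now [4, 6, 11, 14, 20])
1 → pile 1 (tops now [1, 6, 11, 14, 20])
Five piles.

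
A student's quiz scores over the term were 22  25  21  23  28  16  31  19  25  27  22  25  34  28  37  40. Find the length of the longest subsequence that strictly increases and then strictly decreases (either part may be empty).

7

inc[i] = longest strictly increasing subsequence ending at i; dec[i] = longest strictly decreasing subsequence starting at i:
i:      1  2  3  4  5  6  7  8  9 10 11 12 13 14 15 16
a[i]:  22 25 21 23 28 16 31 19 25 27 22 25 34 28 37 40
inc:    1  2  1  2  3  1  4  2  3  4  3  4  5  5  6  7
dec:    3  3  2  2  3  1  3  1  2  2  1  1  2  1  1  1
Best peak at i=16 (value 40): inc=7, dec=1, length 7+1−1 = 7.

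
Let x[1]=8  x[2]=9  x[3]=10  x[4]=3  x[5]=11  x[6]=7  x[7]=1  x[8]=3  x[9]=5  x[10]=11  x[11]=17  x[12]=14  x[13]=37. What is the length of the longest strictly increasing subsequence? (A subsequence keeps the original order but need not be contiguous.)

6

Let dp[i] be the length of the longest such subsequence ending at index i:
i:      1  2  3  4  5  6  7  8  9 10 11 12 13
x[i]:   8  9 10  3 11  7  1  3  5 11 17 14 37
dp:     1  2  3  1  4  2  1  2  3  4  5  5  6
Maximum dp value is 6.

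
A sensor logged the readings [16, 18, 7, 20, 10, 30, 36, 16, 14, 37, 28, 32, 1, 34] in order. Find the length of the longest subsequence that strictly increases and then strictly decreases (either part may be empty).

inc[i] = longest strictly increasing subsequence ending at i; dec[i] = longest strictly decreasing subsequence starting at i:
i:      1  2  3  4  5  6  7  8  9 10 11 12 13 14
a[i]:  16 18  7 20 10 30 36 16 14 37 28 32  1 34
inc:    1  2  1  3  2  4  5  3  3  6  4  5  1  6
dec:    3  4  2  4  2  4  4  3  2  3  2  2  1  1
Best peak at i=7 (value 36): inc=5, dec=4, length 5+4−1 = 8.

8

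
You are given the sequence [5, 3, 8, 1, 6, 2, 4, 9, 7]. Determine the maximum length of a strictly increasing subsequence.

4

Track the smallest tail for each achievable length (strict):
5 → extends → [5]
3 → replaces 5 → [3]
8 → extends → [3, 8]
1 → replaces 3 → [1, 8]
6 → replaces 8 → [1, 6]
2 → replaces 6 → [1, 2]
4 → extends → [1, 2, 4]
9 → extends → [1, 2, 4, 9]
7 → replaces 9 → [1, 2, 4, 7]
Four tails, so the longest strictly increasing subsequence has length 4 (e.g. 1, 2, 4, 9).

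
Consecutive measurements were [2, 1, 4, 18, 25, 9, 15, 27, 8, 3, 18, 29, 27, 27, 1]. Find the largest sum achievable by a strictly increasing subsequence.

Let S[i] be the best sum of a strictly increasing subsequence ending at i:
i:       1   2   3   4   5   6   7   8   9  10  11  12  13  14  15
a[i]:    2   1   4  18  25   9  15  27   8   3  18  29  27  27   1
S:       2   1   6  24  49  15  30  76  14   5  48 105  76  76   1
Maximum is 105 (e.g. 2 + 4 + 18 + 25 + 27 + 29).

105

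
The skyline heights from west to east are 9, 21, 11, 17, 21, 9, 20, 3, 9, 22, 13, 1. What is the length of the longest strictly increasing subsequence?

5

Let dp[i] be the length of the longest such subsequence ending at index i:
i:      1  2  3  4  5  6  7  8  9 10 11 12
a[i]:   9 21 11 17 21  9 20  3  9 22 13  1
dp:     1  2  2  3  4  1  4  1  2  5  3  1
Maximum dp value is 5.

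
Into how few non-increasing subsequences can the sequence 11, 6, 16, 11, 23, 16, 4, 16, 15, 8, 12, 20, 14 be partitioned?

4

The minimum number of non-increasing subsequences covering a sequence equals the length of its longest strictly increasing subsequence.
LIS length is 4 (e.g. 6, 11, 16, 20), so 4 piles are needed.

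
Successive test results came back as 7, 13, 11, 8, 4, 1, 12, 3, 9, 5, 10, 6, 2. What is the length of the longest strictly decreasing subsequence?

6

Let dp[i] be the longest strictly decreasing subsequence ending at i:
i:      1  2  3  4  5  6  7  8  9 10 11 12 13
a[i]:   7 13 11  8  4  1 12  3  9  5 10  6  2
dp:     1  1  2  3  4  5  2  5  3  4  3  4  6
Maximum is 6.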